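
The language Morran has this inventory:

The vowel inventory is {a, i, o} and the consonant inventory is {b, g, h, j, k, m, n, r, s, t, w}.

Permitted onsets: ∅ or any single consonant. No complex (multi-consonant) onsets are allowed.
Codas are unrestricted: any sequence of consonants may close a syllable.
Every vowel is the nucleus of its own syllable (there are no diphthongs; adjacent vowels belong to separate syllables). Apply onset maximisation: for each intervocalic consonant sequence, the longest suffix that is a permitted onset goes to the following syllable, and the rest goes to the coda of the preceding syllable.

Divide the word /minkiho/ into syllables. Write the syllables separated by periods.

min.ki.ho

Nuclei (vowels): i, i, o → 3 syllables.
V1 /i/ – V2 /i/: /nk/; trying suffixes from longest down, /k/ is the first permitted one, so coda /n/ | onset /k/.
V2 /i/ – V3 /o/: /h/ is a single consonant, so it becomes the next onset.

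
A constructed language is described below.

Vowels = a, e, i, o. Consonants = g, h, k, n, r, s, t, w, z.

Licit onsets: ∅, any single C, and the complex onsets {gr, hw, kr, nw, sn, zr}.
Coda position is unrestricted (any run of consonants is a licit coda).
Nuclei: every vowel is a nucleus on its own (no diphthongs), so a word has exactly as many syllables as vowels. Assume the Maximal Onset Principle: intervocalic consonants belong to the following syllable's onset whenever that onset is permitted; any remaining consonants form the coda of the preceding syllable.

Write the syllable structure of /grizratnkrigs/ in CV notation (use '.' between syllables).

CCV.CCVCC.CCVCC

Vowels present: i, a, i; each is a nucleus, giving 3 syllables.
Between /i/ (V1) and /a/ (V2): /zr/ — entire cluster is a permitted onset → onset /zr/, coda ∅.
Between /a/ (V2) and /i/ (V3): /tnkr/; trying suffixes from longest down, /kr/ is the first permitted one, so coda /tn/ | onset /kr/.
Result: gri.zratn.krigs.
Mapping each syllable to C/V: /gri/ → CCV, /zratn/ → CCVCC, /krigs/ → CCVCC.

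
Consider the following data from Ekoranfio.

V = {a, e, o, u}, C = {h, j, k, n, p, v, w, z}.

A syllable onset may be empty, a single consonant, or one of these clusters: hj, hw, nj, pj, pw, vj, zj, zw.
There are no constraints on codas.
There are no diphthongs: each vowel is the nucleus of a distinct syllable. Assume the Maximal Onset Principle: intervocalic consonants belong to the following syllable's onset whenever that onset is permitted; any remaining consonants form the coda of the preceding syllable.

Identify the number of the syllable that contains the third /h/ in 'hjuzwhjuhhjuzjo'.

Nuclei (vowels): u, u, u, o → 4 syllables.
σ1/σ2 boundary: /zwhj/; trying suffixes from longest down, /hj/ is the first permitted one, so coda /zw/ | onset /hj/.
σ2/σ3 boundary: /hhj/ — longest licit onset from the right is /hj/, leaving /h/ as coda.
σ3/σ4 boundary: cluster /zj/ — /zj/ is itself a permitted onset, so the whole cluster goes right; preceding coda = ∅.
Putting it together: hjuzw.hjuh.hju.zjo.
The third /h/ is in the coda of syllable 2 (/hjuh/).

2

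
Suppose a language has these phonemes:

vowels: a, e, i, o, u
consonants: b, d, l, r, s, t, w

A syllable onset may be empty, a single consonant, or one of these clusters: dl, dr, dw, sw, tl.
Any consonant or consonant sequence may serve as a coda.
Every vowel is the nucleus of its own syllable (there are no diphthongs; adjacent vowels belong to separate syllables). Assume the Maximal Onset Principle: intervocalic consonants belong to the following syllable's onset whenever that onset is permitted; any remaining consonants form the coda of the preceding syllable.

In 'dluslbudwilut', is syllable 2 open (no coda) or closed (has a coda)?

open

The vowels are u, u, i, u — 4 nuclei, so 4 syllables.
/u…u/ gap (V1→V2): cluster /slb/ — the longest permitted-onset suffix is /b/; onset = /b/, preceding coda = /sl/.
/u…i/ gap (V2→V3): /dw/ — entire cluster is a permitted onset → onset /dw/, coda ∅.
/i…u/ gap (V3→V4): /l/ → onset of the next syllable (single consonants are always licit onsets).
Putting it together: dlusl.bu.dwi.lut.
Syllable 2 is /bu/; it ends in its nucleus with no coda, so it is open.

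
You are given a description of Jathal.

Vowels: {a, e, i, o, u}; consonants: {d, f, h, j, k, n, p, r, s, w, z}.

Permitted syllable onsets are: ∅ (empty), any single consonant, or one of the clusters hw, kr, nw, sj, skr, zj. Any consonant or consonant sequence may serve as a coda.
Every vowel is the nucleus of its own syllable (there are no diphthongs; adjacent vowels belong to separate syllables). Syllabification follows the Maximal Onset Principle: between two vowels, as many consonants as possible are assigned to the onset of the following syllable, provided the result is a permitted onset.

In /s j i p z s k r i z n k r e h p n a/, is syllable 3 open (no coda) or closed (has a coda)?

The vowels are i, i, e, a — 4 nuclei, so 4 syllables.
/i…i/ gap (V1→V2): cluster /pzskr/ — the longest permitted-onset suffix is /skr/; onset = /skr/, preceding coda = /pz/.
/i…e/ gap (V2→V3): /znkr/ splits as /zn/ + /kr/ (/kr/ is the longest suffix that is a licit onset).
/e…a/ gap (V3→V4): /hpn/ — longest licit onset from the right is /n/, leaving /hp/ as coda.
Result: sjipz.skrizn.krehp.na.
Syllable 3 is /krehp/ with coda /hp/, so it is closed.

closed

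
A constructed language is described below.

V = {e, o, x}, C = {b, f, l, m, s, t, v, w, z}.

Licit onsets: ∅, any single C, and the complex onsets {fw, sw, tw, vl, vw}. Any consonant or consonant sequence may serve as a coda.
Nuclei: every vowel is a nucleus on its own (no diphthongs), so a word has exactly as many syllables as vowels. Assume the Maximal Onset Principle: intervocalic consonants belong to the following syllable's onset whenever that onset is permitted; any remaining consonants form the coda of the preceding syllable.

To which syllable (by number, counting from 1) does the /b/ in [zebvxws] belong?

The vowels are e, x — 2 nuclei, so 2 syllables.
Between /e/ (V1) and /x/ (V2): /bv/ splits as /b/ + /v/ (/v/ is the longest suffix that is a licit onset).
So the parse is zeb.vxws.
The /b/ is in the coda of syllable 1 (/zeb/).

1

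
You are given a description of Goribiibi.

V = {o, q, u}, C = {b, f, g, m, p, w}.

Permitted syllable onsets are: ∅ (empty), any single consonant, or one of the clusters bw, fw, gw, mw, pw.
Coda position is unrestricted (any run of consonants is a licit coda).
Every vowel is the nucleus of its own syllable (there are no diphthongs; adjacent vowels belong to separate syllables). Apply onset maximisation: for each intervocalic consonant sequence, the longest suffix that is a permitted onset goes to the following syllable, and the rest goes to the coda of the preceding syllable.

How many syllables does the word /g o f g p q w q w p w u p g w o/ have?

The vowels are o, q, q, u, o — 5 nuclei, so 5 syllables.

5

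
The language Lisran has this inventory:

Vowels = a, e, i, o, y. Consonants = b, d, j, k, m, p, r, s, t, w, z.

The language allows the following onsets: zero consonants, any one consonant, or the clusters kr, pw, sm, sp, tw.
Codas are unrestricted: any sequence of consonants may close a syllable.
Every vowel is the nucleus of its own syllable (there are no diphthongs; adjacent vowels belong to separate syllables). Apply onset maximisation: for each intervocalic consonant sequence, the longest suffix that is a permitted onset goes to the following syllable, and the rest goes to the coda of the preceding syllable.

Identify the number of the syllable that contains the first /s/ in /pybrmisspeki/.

2

The vowels are y, i, e, i — 4 nuclei, so 4 syllables.
σ1/σ2 boundary: /brm/ — longest licit onset from the right is /m/, leaving /br/ as coda.
σ2/σ3 boundary: /ssp/ — longest licit onset from the right is /sp/, leaving /s/ as coda.
σ3/σ4 boundary: /k/ → onset of the next syllable (single consonants are always licit onsets).
Syllabification: pybr.mis.spe.ki.
The first /s/ is in the coda of syllable 2 (/mis/).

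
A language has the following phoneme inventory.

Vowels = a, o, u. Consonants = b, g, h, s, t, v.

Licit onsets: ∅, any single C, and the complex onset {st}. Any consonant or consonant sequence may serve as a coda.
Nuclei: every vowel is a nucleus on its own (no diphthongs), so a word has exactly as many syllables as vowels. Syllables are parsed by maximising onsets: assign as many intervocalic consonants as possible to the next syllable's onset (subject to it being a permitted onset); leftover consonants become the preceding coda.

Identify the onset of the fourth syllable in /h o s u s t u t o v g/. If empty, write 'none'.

t

The vowels are o, u, u, o — 4 nuclei, so 4 syllables.
Between /o/ (V1) and /u/ (V2): /s/ is a single consonant, so it becomes the next onset.
Between /u/ (V2) and /u/ (V3): /st/ — entire cluster is a permitted onset → onset /st/, coda ∅.
Between /u/ (V3) and /o/ (V4): /t/ → onset of the next syllable (single consonants are always licit onsets).
Syllabification: ho.su.stu.tovg.
Syllable 4 is /tovg/: onset /t/, nucleus /o/, coda /vg/.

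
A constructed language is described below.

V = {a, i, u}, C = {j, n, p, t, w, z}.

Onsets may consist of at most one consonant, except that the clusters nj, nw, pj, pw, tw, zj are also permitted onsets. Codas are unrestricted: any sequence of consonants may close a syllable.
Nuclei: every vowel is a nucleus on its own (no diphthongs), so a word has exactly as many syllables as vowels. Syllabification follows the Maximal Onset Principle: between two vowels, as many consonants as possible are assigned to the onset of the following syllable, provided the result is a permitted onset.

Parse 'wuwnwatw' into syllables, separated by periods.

Nuclei (vowels): u, a → 2 syllables.
V1 /u/ – V2 /a/: cluster /wnw/ — the longest permitted-onset suffix is /nw/; onset = /nw/, preceding coda = /w/.

wuw.nwatw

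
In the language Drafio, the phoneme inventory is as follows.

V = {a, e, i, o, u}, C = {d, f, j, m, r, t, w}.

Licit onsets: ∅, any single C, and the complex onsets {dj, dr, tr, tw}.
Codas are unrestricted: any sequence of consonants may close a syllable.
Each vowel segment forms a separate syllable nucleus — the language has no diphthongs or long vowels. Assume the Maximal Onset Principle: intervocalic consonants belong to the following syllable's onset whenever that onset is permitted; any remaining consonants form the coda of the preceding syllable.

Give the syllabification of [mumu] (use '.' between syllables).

Vowels present: u, u; each is a nucleus, giving 2 syllables.
σ1/σ2 boundary: just /m/ — single C goes to the following onset.

mu.mu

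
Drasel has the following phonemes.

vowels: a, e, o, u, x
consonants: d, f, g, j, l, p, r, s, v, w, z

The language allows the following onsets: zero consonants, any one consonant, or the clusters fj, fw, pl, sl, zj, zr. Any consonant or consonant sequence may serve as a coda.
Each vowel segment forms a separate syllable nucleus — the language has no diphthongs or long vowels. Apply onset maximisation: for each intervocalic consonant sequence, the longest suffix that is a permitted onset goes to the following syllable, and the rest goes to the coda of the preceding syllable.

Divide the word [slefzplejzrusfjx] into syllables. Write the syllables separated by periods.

slefz.plej.zrus.fjx

Nuclei (vowels): e, e, u, x → 4 syllables.
V1 /e/ – V2 /e/: cluster /fzpl/ — the longest permitted-onset suffix is /pl/; onset = /pl/, preceding coda = /fz/.
V2 /e/ – V3 /u/: /jzr/ splits as /j/ + /zr/ (/zr/ is the longest suffix that is a licit onset).
V3 /u/ – V4 /x/: /sfj/ — longest licit onset from the right is /fj/, leaving /s/ as coda.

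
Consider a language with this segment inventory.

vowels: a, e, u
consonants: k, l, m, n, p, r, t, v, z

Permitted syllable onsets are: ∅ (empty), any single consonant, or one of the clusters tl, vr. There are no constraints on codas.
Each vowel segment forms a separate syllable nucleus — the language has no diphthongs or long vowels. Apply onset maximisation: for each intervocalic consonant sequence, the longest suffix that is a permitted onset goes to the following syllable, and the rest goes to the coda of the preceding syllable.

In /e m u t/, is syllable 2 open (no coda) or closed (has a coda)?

closed

The vowels are e, u — 2 nuclei, so 2 syllables.
/e…u/ gap (V1→V2): /m/ → onset of the next syllable (single consonants are always licit onsets).
So the parse is e.mut.
Syllable 2 is /mut/ with coda /t/, so it is closed.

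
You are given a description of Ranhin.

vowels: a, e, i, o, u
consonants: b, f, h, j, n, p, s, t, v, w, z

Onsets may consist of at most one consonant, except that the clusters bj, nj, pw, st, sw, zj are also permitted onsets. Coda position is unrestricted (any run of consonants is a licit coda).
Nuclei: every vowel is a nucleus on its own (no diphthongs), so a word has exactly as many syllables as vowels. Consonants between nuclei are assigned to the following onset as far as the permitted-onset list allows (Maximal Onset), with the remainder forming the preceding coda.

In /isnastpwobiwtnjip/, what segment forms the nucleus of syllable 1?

Vowels present: i, a, o, i, i; each is a nucleus, giving 5 syllables.
The first nucleus (vowel 1 from the left) is /i/.

i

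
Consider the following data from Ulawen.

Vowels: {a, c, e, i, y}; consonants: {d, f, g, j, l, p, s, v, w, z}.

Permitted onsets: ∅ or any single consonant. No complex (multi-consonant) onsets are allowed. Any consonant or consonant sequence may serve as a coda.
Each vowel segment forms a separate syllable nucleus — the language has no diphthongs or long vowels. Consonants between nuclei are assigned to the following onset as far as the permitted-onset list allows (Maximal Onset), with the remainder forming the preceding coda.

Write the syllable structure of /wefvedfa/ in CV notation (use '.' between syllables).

Vowels present: e, e, a; each is a nucleus, giving 3 syllables.
/e…e/ gap (V1→V2): /fv/; trying suffixes from longest down, /v/ is the first permitted one, so coda /f/ | onset /v/.
/e…a/ gap (V2→V3): /df/ splits as /d/ + /f/ (/f/ is the longest suffix that is a licit onset).
Syllabification: wef.ved.fa.
Mapping each syllable to C/V: /wef/ → CVC, /ved/ → CVC, /fa/ → CV.

CVC.CVC.CV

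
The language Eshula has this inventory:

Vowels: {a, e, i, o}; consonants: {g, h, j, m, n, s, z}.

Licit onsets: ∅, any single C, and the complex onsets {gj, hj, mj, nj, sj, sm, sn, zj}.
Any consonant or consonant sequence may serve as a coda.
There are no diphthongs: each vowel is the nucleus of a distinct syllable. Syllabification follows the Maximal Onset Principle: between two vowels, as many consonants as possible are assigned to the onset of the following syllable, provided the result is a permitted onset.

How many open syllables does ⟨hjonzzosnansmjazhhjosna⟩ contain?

Vowels present: o, o, a, a, o, a; each is a nucleus, giving 6 syllables.
σ1/σ2 boundary: /nzz/ — longest licit onset from the right is /z/, leaving /nz/ as coda.
σ2/σ3 boundary: cluster /sn/ — /sn/ is itself a permitted onset, so the whole cluster goes right; preceding coda = ∅.
σ3/σ4 boundary: /nsmj/ — longest licit onset from the right is /mj/, leaving /ns/ as coda.
σ4/σ5 boundary: /zhhj/ splits as /zh/ + /hj/ (/hj/ is the longest suffix that is a licit onset).
σ5/σ6 boundary: /sn/ is a licit onset in full, so it all attaches to the next syllable.
Putting it together: hjonz.zo.snans.mjazh.hjo.sna.
Classifying each syllable: /hjonz/ (closed), /zo/ (open), /snans/ (closed), /mjazh/ (closed), /hjo/ (open), /sna/ (open).
Open syllables: 3.

3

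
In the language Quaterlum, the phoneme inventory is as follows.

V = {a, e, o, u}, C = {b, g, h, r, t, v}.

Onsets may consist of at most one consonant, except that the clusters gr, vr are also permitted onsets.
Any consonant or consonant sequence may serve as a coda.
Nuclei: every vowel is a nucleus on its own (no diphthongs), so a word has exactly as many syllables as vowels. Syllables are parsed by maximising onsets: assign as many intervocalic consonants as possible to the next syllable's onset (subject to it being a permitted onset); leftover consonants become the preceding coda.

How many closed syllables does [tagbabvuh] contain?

The vowels are a, a, u — 3 nuclei, so 3 syllables.
V1 /a/ – V2 /a/: /gb/; trying suffixes from longest down, /b/ is the first permitted one, so coda /g/ | onset /b/.
V2 /a/ – V3 /u/: /bv/; trying suffixes from longest down, /v/ is the first permitted one, so coda /b/ | onset /v/.
Putting it together: tag.bab.vuh.
Classifying each syllable: /tag/ (closed), /bab/ (closed), /vuh/ (closed).
Closed syllables: 3.

3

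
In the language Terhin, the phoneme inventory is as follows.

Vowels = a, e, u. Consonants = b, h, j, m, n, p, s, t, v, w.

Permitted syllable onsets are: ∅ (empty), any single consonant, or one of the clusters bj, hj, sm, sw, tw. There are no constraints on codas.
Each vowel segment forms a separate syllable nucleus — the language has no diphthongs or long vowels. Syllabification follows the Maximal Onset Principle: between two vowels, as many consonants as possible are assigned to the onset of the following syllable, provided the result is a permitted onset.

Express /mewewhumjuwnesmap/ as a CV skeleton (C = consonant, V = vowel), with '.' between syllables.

The vowels are e, e, u, u, e, a — 6 nuclei, so 6 syllables.
V1 /e/ – V2 /e/: just /w/ — single C goes to the following onset.
V2 /e/ – V3 /u/: /wh/ — longest licit onset from the right is /h/, leaving /w/ as coda.
V3 /u/ – V4 /u/: /mj/ — longest licit onset from the right is /j/, leaving /m/ as coda.
V4 /u/ – V5 /e/: cluster /wn/ — the longest permitted-onset suffix is /n/; onset = /n/, preceding coda = /w/.
V5 /e/ – V6 /a/: cluster /sm/ — /sm/ is itself a permitted onset, so the whole cluster goes right; preceding coda = ∅.
So the parse is me.wew.hum.juw.ne.smap.
Mapping each syllable to C/V: /me/ → CV, /wew/ → CVC, /hum/ → CVC, /juw/ → CVC, /ne/ → CV, /smap/ → CCVC.

CV.CVC.CVC.CVC.CV.CCVC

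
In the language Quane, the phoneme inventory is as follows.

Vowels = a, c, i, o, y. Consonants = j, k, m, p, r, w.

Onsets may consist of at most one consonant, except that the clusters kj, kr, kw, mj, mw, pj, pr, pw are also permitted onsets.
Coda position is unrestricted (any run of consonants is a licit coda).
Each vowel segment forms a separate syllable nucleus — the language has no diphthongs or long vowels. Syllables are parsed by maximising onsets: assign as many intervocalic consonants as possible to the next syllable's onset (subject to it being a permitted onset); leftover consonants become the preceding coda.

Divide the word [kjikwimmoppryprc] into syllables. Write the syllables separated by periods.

The vowels are i, i, o, y, c — 5 nuclei, so 5 syllables.
Between /i/ (V1) and /i/ (V2): cluster /kw/ — /kw/ is itself a permitted onset, so the whole cluster goes right; preceding coda = ∅.
Between /i/ (V2) and /o/ (V3): /mm/; trying suffixes from longest down, /m/ is the first permitted one, so coda /m/ | onset /m/.
Between /o/ (V3) and /y/ (V4): /ppr/ splits as /p/ + /pr/ (/pr/ is the longest suffix that is a licit onset).
Between /y/ (V4) and /c/ (V5): /pr/ is a licit onset in full, so it all attaches to the next syllable.

kji.kwim.mop.pry.prc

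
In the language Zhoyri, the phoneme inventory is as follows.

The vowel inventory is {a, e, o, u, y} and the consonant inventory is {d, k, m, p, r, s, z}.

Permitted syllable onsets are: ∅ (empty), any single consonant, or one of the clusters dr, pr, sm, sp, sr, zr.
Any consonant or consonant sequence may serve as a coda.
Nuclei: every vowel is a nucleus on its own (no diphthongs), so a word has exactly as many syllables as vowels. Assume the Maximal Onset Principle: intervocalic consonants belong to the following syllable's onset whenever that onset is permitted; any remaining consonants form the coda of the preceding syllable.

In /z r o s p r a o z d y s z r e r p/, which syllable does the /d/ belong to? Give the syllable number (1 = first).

4

The vowels are o, a, o, y, e — 5 nuclei, so 5 syllables.
σ1/σ2 boundary: /spr/ splits as /s/ + /pr/ (/pr/ is the longest suffix that is a licit onset).
σ2/σ3 boundary: no consonants, so the boundary falls immediately after /a/.
σ3/σ4 boundary: /zd/ — longest licit onset from the right is /d/, leaving /z/ as coda.
σ4/σ5 boundary: /szr/ — longest licit onset from the right is /zr/, leaving /s/ as coda.
Result: zros.pra.oz.dys.zrerp.
The /d/ is in the onset of syllable 4 (/dys/).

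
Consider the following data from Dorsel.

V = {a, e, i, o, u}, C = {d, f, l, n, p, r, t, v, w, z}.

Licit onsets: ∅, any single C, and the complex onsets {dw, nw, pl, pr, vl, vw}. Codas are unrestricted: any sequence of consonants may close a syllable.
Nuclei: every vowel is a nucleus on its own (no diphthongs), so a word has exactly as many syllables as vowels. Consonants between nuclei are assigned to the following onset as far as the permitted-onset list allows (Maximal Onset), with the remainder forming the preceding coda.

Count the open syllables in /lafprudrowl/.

Nuclei (vowels): a, u, o → 3 syllables.
Between /a/ (V1) and /u/ (V2): /fpr/ — longest licit onset from the right is /pr/, leaving /f/ as coda.
Between /u/ (V2) and /o/ (V3): cluster /dr/ — the longest permitted-onset suffix is /r/; onset = /r/, preceding coda = /d/.
So the parse is laf.prud.rowl.
Classifying each syllable: /laf/ (closed), /prud/ (closed), /rowl/ (closed).
Open syllables: 0.

0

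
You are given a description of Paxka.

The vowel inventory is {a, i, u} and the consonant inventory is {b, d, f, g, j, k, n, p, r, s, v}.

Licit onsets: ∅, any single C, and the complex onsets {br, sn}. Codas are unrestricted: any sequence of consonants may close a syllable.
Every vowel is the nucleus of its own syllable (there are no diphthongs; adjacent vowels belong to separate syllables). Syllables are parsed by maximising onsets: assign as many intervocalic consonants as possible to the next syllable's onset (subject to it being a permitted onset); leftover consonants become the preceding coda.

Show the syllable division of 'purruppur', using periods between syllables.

The vowels are u, u, u — 3 nuclei, so 3 syllables.
V1 /u/ – V2 /u/: cluster /rr/ — the longest permitted-onset suffix is /r/; onset = /r/, preceding coda = /r/.
V2 /u/ – V3 /u/: cluster /pp/ — the longest permitted-onset suffix is /p/; onset = /p/, preceding coda = /p/.

pur.rup.pur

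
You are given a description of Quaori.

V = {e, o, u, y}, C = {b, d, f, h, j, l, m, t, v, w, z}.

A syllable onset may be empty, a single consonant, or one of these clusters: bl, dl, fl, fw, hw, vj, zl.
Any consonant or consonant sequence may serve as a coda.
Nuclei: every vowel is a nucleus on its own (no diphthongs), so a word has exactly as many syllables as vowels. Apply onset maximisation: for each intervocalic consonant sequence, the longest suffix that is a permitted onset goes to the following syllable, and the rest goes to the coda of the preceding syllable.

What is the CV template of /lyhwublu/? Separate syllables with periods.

The vowels are y, u, u — 3 nuclei, so 3 syllables.
/y…u/ gap (V1→V2): /hw/ is a licit onset in full, so it all attaches to the next syllable.
/u…u/ gap (V2→V3): /bl/ — entire cluster is a permitted onset → onset /bl/, coda ∅.
So the parse is ly.hwu.blu.
Mapping each syllable to C/V: /ly/ → CV, /hwu/ → CCV, /blu/ → CCV.

CV.CCV.CCV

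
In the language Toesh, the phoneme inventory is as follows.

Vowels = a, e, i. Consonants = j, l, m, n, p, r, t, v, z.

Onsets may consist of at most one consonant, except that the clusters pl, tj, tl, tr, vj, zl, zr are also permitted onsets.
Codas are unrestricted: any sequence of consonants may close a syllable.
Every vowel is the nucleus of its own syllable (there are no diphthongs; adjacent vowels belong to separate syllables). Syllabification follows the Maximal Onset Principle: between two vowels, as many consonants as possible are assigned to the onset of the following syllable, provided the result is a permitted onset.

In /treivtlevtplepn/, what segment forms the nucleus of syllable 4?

The vowels are e, i, e, e — 4 nuclei, so 4 syllables.
The fourth nucleus (vowel 4 from the left) is /e/.

e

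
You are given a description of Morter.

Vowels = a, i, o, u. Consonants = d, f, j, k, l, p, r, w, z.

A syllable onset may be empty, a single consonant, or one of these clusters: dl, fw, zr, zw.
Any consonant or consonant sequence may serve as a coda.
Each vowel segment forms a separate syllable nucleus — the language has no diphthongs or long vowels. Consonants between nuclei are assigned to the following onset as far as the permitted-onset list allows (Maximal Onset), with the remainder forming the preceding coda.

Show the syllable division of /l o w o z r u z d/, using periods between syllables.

Nuclei (vowels): o, o, u → 3 syllables.
Between /o/ (V1) and /o/ (V2): /w/ → onset of the next syllable (single consonants are always licit onsets).
Between /o/ (V2) and /u/ (V3): /zr/ is a licit onset in full, so it all attaches to the next syllable.

lo.wo.zruzd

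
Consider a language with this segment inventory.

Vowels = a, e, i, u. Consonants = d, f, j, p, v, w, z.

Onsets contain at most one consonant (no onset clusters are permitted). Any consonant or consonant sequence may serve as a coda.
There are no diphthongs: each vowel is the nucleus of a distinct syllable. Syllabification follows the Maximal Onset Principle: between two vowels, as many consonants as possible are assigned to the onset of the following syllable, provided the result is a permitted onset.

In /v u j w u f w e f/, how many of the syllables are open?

0

Vowels present: u, u, e; each is a nucleus, giving 3 syllables.
Between /u/ (V1) and /u/ (V2): /jw/ — longest licit onset from the right is /w/, leaving /j/ as coda.
Between /u/ (V2) and /e/ (V3): cluster /fw/ — the longest permitted-onset suffix is /w/; onset = /w/, preceding coda = /f/.
Putting it together: vuj.wuf.wef.
Classifying each syllable: /vuj/ (closed), /wuf/ (closed), /wef/ (closed).
Open syllables: 0.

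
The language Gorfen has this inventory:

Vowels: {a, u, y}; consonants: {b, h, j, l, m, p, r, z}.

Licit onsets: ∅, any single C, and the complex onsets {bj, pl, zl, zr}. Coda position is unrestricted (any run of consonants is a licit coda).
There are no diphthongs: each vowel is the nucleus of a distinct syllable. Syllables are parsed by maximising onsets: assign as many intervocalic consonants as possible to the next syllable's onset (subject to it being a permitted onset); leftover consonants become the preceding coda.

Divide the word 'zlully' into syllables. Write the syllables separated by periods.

zlul.ly

Vowels present: u, y; each is a nucleus, giving 2 syllables.
V1 /u/ – V2 /y/: /ll/ splits as /l/ + /l/ (/l/ is the longest suffix that is a licit onset).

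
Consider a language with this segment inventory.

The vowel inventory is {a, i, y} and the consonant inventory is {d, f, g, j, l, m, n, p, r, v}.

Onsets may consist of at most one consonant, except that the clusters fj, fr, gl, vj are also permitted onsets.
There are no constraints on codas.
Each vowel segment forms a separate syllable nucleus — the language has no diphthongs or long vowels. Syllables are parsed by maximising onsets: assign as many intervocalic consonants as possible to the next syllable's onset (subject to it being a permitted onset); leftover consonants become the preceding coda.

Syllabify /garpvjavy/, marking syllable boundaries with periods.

The vowels are a, a, y — 3 nuclei, so 3 syllables.
Between /a/ (V1) and /a/ (V2): /rpvj/; trying suffixes from longest down, /vj/ is the first permitted one, so coda /rp/ | onset /vj/.
Between /a/ (V2) and /y/ (V3): just /v/ — single C goes to the following onset.

garp.vja.vy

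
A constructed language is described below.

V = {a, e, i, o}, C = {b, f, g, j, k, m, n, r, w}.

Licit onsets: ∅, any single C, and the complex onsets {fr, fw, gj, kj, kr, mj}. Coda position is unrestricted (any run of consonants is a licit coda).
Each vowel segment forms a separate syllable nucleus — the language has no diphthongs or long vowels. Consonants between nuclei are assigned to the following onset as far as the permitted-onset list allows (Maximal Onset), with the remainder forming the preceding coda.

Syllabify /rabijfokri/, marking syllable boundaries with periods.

ra.bij.fo.kri

Vowels present: a, i, o, i; each is a nucleus, giving 4 syllables.
/a…i/ gap (V1→V2): just /b/ — single C goes to the following onset.
/i…o/ gap (V2→V3): /jf/; trying suffixes from longest down, /f/ is the first permitted one, so coda /j/ | onset /f/.
/o…i/ gap (V3→V4): /kr/ is a licit onset in full, so it all attaches to the next syllable.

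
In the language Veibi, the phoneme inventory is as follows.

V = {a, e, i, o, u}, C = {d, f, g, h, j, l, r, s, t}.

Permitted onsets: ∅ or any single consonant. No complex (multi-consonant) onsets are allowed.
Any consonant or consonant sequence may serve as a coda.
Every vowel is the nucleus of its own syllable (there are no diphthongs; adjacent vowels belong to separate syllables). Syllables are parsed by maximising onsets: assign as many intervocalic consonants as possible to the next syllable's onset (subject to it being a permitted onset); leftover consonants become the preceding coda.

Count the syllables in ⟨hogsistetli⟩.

4

The vowels are o, i, e, i — 4 nuclei, so 4 syllables.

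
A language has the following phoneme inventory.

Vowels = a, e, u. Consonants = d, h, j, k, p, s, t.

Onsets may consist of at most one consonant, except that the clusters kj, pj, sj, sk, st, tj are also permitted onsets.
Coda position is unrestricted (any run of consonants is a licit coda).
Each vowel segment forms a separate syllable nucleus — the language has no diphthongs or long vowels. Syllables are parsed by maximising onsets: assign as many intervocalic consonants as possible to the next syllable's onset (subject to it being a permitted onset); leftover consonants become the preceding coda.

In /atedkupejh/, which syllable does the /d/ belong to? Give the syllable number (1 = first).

2

Vowels present: a, e, u, e; each is a nucleus, giving 4 syllables.
Between /a/ (V1) and /e/ (V2): /t/ → onset of the next syllable (single consonants are always licit onsets).
Between /e/ (V2) and /u/ (V3): /dk/ — longest licit onset from the right is /k/, leaving /d/ as coda.
Between /u/ (V3) and /e/ (V4): just /p/ — single C goes to the following onset.
So the parse is a.ted.ku.pejh.
The /d/ is in the coda of syllable 2 (/ted/).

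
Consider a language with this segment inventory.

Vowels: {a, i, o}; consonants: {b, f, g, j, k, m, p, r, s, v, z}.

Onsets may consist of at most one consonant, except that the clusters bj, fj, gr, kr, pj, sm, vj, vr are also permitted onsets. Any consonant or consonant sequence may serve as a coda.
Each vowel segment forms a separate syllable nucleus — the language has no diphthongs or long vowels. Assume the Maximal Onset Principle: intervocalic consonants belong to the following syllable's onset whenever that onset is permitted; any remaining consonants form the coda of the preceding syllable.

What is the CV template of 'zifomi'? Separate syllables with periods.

CV.CV.CV

The vowels are i, o, i — 3 nuclei, so 3 syllables.
/i…o/ gap (V1→V2): just /f/ — single C goes to the following onset.
/o…i/ gap (V2→V3): /m/ → onset of the next syllable (single consonants are always licit onsets).
Putting it together: zi.fo.mi.
Mapping each syllable to C/V: /zi/ → CV, /fo/ → CV, /mi/ → CV.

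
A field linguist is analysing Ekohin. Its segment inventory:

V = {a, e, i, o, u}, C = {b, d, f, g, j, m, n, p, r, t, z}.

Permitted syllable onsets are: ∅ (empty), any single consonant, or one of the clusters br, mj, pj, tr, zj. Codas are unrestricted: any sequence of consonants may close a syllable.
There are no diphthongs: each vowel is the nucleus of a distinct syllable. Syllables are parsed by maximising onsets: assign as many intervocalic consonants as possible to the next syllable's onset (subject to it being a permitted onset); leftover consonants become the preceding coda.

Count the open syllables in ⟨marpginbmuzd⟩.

Nuclei (vowels): a, i, u → 3 syllables.
σ1/σ2 boundary: /rpg/ splits as /rp/ + /g/ (/g/ is the longest suffix that is a licit onset).
σ2/σ3 boundary: cluster /nbm/ — the longest permitted-onset suffix is /m/; onset = /m/, preceding coda = /nb/.
Putting it together: marp.ginb.muzd.
Classifying each syllable: /marp/ (closed), /ginb/ (closed), /muzd/ (closed).
Open syllables: 0.

0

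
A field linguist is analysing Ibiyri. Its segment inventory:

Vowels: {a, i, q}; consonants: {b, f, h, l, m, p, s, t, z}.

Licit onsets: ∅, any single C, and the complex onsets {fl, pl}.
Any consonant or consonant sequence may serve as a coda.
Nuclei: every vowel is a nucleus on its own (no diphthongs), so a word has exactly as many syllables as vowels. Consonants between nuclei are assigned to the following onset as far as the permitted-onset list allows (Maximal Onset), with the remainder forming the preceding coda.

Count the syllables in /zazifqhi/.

The vowels are a, i, q, i — 4 nuclei, so 4 syllables.

4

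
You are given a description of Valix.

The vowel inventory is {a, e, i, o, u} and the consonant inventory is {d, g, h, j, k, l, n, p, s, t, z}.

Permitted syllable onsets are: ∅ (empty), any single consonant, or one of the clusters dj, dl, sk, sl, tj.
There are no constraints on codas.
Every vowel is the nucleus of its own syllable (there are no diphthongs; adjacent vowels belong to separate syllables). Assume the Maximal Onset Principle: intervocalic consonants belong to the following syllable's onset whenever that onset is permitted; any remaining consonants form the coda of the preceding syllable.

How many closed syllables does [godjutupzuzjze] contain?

The vowels are o, u, u, u, e — 5 nuclei, so 5 syllables.
/o…u/ gap (V1→V2): /dj/ — entire cluster is a permitted onset → onset /dj/, coda ∅.
/u…u/ gap (V2→V3): just /t/ — single C goes to the following onset.
/u…u/ gap (V3→V4): /pz/ — longest licit onset from the right is /z/, leaving /p/ as coda.
/u…e/ gap (V4→V5): /zjz/ splits as /zj/ + /z/ (/z/ is the longest suffix that is a licit onset).
Putting it together: go.dju.tup.zuzj.ze.
Classifying each syllable: /go/ (open), /dju/ (open), /tup/ (closed), /zuzj/ (closed), /ze/ (open).
Closed syllables: 2.

2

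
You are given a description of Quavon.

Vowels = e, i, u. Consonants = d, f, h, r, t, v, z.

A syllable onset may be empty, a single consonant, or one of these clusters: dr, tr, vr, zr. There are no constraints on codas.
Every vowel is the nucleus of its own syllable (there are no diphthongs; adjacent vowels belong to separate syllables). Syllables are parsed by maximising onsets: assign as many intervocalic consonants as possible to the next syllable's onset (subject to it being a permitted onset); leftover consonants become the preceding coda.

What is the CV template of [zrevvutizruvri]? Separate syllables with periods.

Vowels present: e, u, i, u, i; each is a nucleus, giving 5 syllables.
V1 /e/ – V2 /u/: /vv/; trying suffixes from longest down, /v/ is the first permitted one, so coda /v/ | onset /v/.
V2 /u/ – V3 /i/: /t/ → onset of the next syllable (single consonants are always licit onsets).
V3 /i/ – V4 /u/: cluster /zr/ — /zr/ is itself a permitted onset, so the whole cluster goes right; preceding coda = ∅.
V4 /u/ – V5 /i/: cluster /vr/ — /vr/ is itself a permitted onset, so the whole cluster goes right; preceding coda = ∅.
Putting it together: zrev.vu.ti.zru.vri.
Mapping each syllable to C/V: /zrev/ → CCVC, /vu/ → CV, /ti/ → CV, /zru/ → CCV, /vri/ → CCV.

CCVC.CV.CV.CCV.CCV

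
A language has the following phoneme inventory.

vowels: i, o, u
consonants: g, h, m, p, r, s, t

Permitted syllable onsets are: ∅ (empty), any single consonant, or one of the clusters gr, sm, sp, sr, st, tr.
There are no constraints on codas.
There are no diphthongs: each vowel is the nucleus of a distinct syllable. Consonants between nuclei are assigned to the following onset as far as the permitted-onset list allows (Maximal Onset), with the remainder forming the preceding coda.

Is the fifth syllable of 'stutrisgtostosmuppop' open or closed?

Vowels present: u, i, o, o, u, o; each is a nucleus, giving 6 syllables.
Between /u/ (V1) and /i/ (V2): /tr/ is a licit onset in full, so it all attaches to the next syllable.
Between /i/ (V2) and /o/ (V3): cluster /sgt/ — the longest permitted-onset suffix is /t/; onset = /t/, preceding coda = /sg/.
Between /o/ (V3) and /o/ (V4): cluster /st/ — /st/ is itself a permitted onset, so the whole cluster goes right; preceding coda = ∅.
Between /o/ (V4) and /u/ (V5): /sm/ — entire cluster is a permitted onset → onset /sm/, coda ∅.
Between /u/ (V5) and /o/ (V6): /pp/; trying suffixes from longest down, /p/ is the first permitted one, so coda /p/ | onset /p/.
So the parse is stu.trisg.to.sto.smup.pop.
Syllable 5 is /smup/ with coda /p/, so it is closed.

closed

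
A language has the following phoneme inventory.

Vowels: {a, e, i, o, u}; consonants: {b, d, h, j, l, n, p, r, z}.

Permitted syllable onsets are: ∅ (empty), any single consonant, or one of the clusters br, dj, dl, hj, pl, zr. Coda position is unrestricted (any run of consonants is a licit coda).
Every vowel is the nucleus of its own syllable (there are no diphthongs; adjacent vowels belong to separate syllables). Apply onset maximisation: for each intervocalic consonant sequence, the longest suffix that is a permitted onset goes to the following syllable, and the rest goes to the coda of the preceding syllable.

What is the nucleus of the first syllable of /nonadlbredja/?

The vowels are o, a, e, a — 4 nuclei, so 4 syllables.
The first nucleus (vowel 1 from the left) is /o/.

o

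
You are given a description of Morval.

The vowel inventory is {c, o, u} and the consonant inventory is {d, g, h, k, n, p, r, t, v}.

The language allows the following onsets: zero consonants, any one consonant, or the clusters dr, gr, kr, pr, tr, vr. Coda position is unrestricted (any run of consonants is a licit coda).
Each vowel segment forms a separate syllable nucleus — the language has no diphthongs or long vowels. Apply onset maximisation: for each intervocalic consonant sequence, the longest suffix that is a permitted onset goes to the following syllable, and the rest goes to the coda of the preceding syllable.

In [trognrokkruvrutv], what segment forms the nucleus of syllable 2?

The vowels are o, o, u, u — 4 nuclei, so 4 syllables.
The second nucleus (vowel 2 from the left) is /o/.

o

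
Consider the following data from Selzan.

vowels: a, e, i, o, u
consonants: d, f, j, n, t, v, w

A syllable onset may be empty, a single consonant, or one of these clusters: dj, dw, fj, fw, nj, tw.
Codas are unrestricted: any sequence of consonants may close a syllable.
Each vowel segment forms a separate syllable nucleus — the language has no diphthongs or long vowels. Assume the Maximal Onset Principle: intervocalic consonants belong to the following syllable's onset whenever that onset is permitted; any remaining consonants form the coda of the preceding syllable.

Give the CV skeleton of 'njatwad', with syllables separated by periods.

Nuclei (vowels): a, a → 2 syllables.
σ1/σ2 boundary: cluster /tw/ — /tw/ is itself a permitted onset, so the whole cluster goes right; preceding coda = ∅.
So the parse is nja.twad.
Mapping each syllable to C/V: /nja/ → CCV, /twad/ → CCVC.

CCV.CCVC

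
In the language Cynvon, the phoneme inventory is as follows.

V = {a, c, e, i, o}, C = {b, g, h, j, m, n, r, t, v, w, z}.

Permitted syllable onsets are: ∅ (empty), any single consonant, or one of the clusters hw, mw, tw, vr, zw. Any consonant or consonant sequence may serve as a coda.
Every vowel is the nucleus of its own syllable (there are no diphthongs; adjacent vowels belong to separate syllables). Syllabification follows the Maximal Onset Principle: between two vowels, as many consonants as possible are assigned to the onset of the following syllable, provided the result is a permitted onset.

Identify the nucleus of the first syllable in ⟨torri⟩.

o

The vowels are o, i — 2 nuclei, so 2 syllables.
The first nucleus (vowel 1 from the left) is /o/.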